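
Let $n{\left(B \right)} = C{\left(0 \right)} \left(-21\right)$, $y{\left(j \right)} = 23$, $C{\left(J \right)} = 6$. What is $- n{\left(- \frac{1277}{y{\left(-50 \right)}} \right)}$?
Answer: $126$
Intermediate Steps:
$n{\left(B \right)} = -126$ ($n{\left(B \right)} = 6 \left(-21\right) = -126$)
$- n{\left(- \frac{1277}{y{\left(-50 \right)}} \right)} = \left(-1\right) \left(-126\right) = 126$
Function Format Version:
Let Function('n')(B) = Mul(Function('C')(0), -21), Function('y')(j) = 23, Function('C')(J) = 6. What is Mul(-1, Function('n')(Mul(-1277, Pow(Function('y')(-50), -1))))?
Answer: 126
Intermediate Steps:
Function('n')(B) = -126 (Function('n')(B) = Mul(6, -21) = -126)
Mul(-1, Function('n')(Mul(-1277, Pow(Function('y')(-50), -1)))) = Mul(-1, -126) = 126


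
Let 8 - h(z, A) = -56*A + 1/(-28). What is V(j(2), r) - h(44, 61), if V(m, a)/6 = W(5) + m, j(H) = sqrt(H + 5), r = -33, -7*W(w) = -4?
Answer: -95777/28 + 6*sqrt(7) ≈ -3404.7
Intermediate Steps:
W(w) = 4/7 (W(w) = -1/7*(-4) = 4/7)
h(z, A) = 225/28 + 56*A (h(z, A) = 8 - (-56*A + 1/(-28)) = 8 - (-56*A - 1/28) = 8 - (-1/28 - 56*A) = 8 + (1/28 + 56*A) = 225/28 + 56*A)
j(H) = sqrt(5 + H)
V(m, a) = 24/7 + 6*m (V(m, a) = 6*(4/7 + m) = 24/7 + 6*m)
V(j(2), r) - h(44, 61) = (24/7 + 6*sqrt(5 + 2)) - (225/28 + 56*61) = (24/7 + 6*sqrt(7)) - (225/28 + 3416) = (24/7 + 6*sqrt(7)) - 1*95873/28 = (24/7 + 6*sqrt(7)) - 95873/28 = -95777/28 + 6*sqrt(7)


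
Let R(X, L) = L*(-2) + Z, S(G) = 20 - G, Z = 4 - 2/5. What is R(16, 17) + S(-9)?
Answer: -7/5 ≈ -1.4000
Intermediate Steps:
Z = 18/5 (Z = 4 - 2/5 = 4 - 1*⅖ = 4 - ⅖ = 18/5 ≈ 3.6000)
R(X, L) = 18/5 - 2*L (R(X, L) = L*(-2) + 18/5 = -2*L + 18/5 = 18/5 - 2*L)
R(16, 17) + S(-9) = (18/5 - 2*17) + (20 - 1*(-9)) = (18/5 - 34) + (20 + 9) = -152/5 + 29 = -7/5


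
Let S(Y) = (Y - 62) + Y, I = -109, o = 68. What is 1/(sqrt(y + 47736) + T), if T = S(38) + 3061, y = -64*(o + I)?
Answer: 615/1881053 - 2*sqrt(12590)/9405265 ≈ 0.00030308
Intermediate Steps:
S(Y) = -62 + 2*Y (S(Y) = (-62 + Y) + Y = -62 + 2*Y)
y = 2624 (y = -64*(68 - 109) = -64*(-41) = 2624)
T = 3075 (T = (-62 + 2*38) + 3061 = (-62 + 76) + 3061 = 14 + 3061 = 3075)
1/(sqrt(y + 47736) + T) = 1/(sqrt(2624 + 47736) + 3075) = 1/(sqrt(50360) + 3075) = 1/(2*sqrt(12590) + 3075) = 1/(3075 + 2*sqrt(12590))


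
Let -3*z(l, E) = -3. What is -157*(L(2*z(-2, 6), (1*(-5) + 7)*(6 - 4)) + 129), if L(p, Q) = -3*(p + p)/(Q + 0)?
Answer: -19782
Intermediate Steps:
z(l, E) = 1 (z(l, E) = -⅓*(-3) = 1)
L(p, Q) = -6*p/Q (L(p, Q) = -3*2*p/Q = -6*p/Q)
-157*(L(2*z(-2, 6), (1*(-5) + 7)*(6 - 4)) + 129) = -157*(-6*2*1/((1*(-5) + 7)*(6 - 4)) + 129) = -157*(-6*2/(-5 + 7)*2 + 129) = -157*(-6*2/2*2 + 129) = -157*(-6*2/4 + 129) = -157*(-6*2*¼ + 129) = -157*(-3 + 129) = -157*126 = -19782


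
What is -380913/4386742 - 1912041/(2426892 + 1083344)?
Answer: -4862362542945/7699249845556 ≈ -0.63154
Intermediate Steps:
-380913/4386742 - 1912041/(2426892 + 1083344) = -380913*1/4386742 - 1912041/3510236 = -380913/4386742 - 1912041*1/3510236 = -380913/4386742 - 1912041/3510236 = -4862362542945/7699249845556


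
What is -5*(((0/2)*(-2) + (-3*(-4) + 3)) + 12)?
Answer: -135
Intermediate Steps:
-5*(((0/2)*(-2) + (-3*(-4) + 3)) + 12) = -5*(((0*(½))*(-2) + (12 + 3)) + 12) = -5*((0*(-2) + 15) + 12) = -5*((0 + 15) + 12) = -5*(15 + 12) = -5*27 = -135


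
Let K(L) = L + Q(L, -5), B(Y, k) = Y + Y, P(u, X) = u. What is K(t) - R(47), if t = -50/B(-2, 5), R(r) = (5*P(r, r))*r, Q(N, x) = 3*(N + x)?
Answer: -11010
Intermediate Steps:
Q(N, x) = 3*N + 3*x
B(Y, k) = 2*Y
R(r) = 5*r² (R(r) = (5*r)*r = 5*r²)
t = 25/2 (t = -50/(2*(-2)) = -50/(-4) = -50*(-¼) = 25/2 ≈ 12.500)
K(L) = -15 + 4*L (K(L) = L + (3*L + 3*(-5)) = L + (3*L - 15) = L + (-15 + 3*L) = -15 + 4*L)
K(t) - R(47) = (-15 + 4*(25/2)) - 5*47² = (-15 + 50) - 5*2209 = 35 - 1*11045 = 35 - 11045 = -11010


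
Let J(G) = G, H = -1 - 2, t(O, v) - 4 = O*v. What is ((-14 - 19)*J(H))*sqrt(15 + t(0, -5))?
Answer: 99*sqrt(19) ≈ 431.53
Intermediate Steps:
t(O, v) = 4 + O*v
H = -3
((-14 - 19)*J(H))*sqrt(15 + t(0, -5)) = ((-14 - 19)*(-3))*sqrt(15 + (4 + 0*(-5))) = (-33*(-3))*sqrt(15 + (4 + 0)) = 99*sqrt(15 + 4) = 99*sqrt(19)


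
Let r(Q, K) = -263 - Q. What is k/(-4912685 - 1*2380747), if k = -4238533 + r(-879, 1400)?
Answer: 45569/78424 ≈ 0.58106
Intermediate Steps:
k = -4237917 (k = -4238533 + (-263 - 1*(-879)) = -4238533 + (-263 + 879) = -4238533 + 616 = -4237917)
k/(-4912685 - 1*2380747) = -4237917/(-4912685 - 1*2380747) = -4237917/(-4912685 - 2380747) = -4237917/(-7293432) = -4237917*(-1/7293432) = 45569/78424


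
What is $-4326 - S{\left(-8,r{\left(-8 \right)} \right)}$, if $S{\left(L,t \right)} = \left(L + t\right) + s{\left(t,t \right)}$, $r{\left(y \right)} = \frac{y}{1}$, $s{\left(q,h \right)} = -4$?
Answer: $-4306$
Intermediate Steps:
$r{\left(y \right)} = y$ ($r{\left(y \right)} = y 1 = y$)
$S{\left(L,t \right)} = -4 + L + t$ ($S{\left(L,t \right)} = \left(L + t\right) - 4 = -4 + L + t$)
$-4326 - S{\left(-8,r{\left(-8 \right)} \right)} = -4326 - \left(-4 - 8 - 8\right) = -4326 - -20 = -4326 + 20 = -4306$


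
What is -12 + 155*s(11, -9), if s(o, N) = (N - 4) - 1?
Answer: -2182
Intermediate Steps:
s(o, N) = -5 + N (s(o, N) = (-4 + N) - 1 = -5 + N)
-12 + 155*s(11, -9) = -12 + 155*(-5 - 9) = -12 + 155*(-14) = -12 - 2170 = -2182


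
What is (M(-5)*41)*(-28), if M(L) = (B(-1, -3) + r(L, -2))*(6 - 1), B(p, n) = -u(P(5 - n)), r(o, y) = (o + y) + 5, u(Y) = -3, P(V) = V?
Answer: -5740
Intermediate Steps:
r(o, y) = 5 + o + y
B(p, n) = 3 (B(p, n) = -1*(-3) = 3)
M(L) = 30 + 5*L (M(L) = (3 + (5 + L - 2))*(6 - 1) = (3 + (3 + L))*5 = (6 + L)*5 = 30 + 5*L)
(M(-5)*41)*(-28) = ((30 + 5*(-5))*41)*(-28) = ((30 - 25)*41)*(-28) = (5*41)*(-28) = 205*(-28) = -5740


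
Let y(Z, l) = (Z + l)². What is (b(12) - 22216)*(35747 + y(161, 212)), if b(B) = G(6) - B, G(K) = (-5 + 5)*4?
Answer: -3887143728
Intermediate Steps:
G(K) = 0 (G(K) = 0*4 = 0)
b(B) = -B (b(B) = 0 - B = -B)
(b(12) - 22216)*(35747 + y(161, 212)) = (-1*12 - 22216)*(35747 + (161 + 212)²) = (-12 - 22216)*(35747 + 373²) = -22228*(35747 + 139129) = -22228*174876 = -3887143728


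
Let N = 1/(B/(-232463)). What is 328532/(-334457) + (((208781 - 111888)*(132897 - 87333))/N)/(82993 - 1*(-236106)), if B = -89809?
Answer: 132585056314168675592/24809589090410509 ≈ 5344.1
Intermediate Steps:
N = 232463/89809 (N = 1/(-89809/(-232463)) = 1/(-89809*(-1/232463)) = 1/(89809/232463) = 232463/89809 ≈ 2.5884)
328532/(-334457) + (((208781 - 111888)*(132897 - 87333))/N)/(82993 - 1*(-236106)) = 328532/(-334457) + (((208781 - 111888)*(132897 - 87333))/(232463/89809))/(82993 - 1*(-236106)) = 328532*(-1/334457) + ((96893*45564)*(89809/232463))/(82993 + 236106) = -328532/334457 + (4414832652*(89809/232463))/319099 = -328532/334457 + (396491705643468/232463)*(1/319099) = -328532/334457 + 396491705643468/74178710837 = 132585056314168675592/24809589090410509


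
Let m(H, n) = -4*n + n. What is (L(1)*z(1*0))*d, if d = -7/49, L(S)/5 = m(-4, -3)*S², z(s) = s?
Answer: 0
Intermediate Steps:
m(H, n) = -3*n
L(S) = 45*S² (L(S) = 5*((-3*(-3))*S²) = 5*(9*S²) = 45*S²)
d = -⅐ (d = -7*1/49 = -⅐ ≈ -0.14286)
(L(1)*z(1*0))*d = ((45*1²)*(1*0))*(-⅐) = ((45*1)*0)*(-⅐) = (45*0)*(-⅐) = 0*(-⅐) = 0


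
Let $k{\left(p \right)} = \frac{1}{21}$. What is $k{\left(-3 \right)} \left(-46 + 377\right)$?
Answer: $\frac{331}{21} \approx 15.762$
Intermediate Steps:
$k{\left(p \right)} = \frac{1}{21}$
$k{\left(-3 \right)} \left(-46 + 377\right) = \frac{-46 + 377}{21} = \frac{1}{21} \cdot 331 = \frac{331}{21}$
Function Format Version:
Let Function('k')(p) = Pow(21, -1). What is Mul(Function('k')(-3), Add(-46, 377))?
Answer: Rational(331, 21) ≈ 15.762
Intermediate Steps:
Function('k')(p) = Rational(1, 21)
Mul(Function('k')(-3), Add(-46, 377)) = Mul(Rational(1, 21), Add(-46, 377)) = Mul(Rational(1, 21), 331) = Rational(331, 21)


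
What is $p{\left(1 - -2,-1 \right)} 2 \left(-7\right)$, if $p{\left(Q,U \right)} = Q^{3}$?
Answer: $-378$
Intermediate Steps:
$p{\left(1 - -2,-1 \right)} 2 \left(-7\right) = \left(1 - -2\right)^{3} \cdot 2 \left(-7\right) = \left(1 + 2\right)^{3} \cdot 2 \left(-7\right) = 3^{3} \cdot 2 \left(-7\right) = 27 \cdot 2 \left(-7\right) = 54 \left(-7\right) = -378$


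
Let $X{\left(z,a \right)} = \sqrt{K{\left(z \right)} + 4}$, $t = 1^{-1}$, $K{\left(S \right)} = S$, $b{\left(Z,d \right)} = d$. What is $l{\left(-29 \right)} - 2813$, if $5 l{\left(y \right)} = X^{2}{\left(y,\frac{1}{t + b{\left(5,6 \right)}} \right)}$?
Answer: $-2818$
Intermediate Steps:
$t = 1$
$X{\left(z,a \right)} = \sqrt{4 + z}$ ($X{\left(z,a \right)} = \sqrt{z + 4} = \sqrt{4 + z}$)
$l{\left(y \right)} = \frac{4}{5} + \frac{y}{5}$ ($l{\left(y \right)} = \frac{\left(\sqrt{4 + y}\right)^{2}}{5} = \frac{4 + y}{5} = \frac{4}{5} + \frac{y}{5}$)
$l{\left(-29 \right)} - 2813 = \left(\frac{4}{5} + \frac{1}{5} \left(-29\right)\right) - 2813 = \left(\frac{4}{5} - \frac{29}{5}\right) - 2813 = -5 - 2813 = -2818$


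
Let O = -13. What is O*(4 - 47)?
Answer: 559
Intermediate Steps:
O*(4 - 47) = -13*(4 - 47) = -13*(-43) = 559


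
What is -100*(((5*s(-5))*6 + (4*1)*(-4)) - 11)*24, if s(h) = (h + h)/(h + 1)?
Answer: -115200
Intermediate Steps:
s(h) = 2*h/(1 + h) (s(h) = (2*h)/(1 + h) = 2*h/(1 + h))
-100*(((5*s(-5))*6 + (4*1)*(-4)) - 11)*24 = -100*(((5*(2*(-5)/(1 - 5)))*6 + (4*1)*(-4)) - 11)*24 = -100*(((5*(2*(-5)/(-4)))*6 + 4*(-4)) - 11)*24 = -100*(((5*(2*(-5)*(-¼)))*6 - 16) - 11)*24 = -100*(((5*(5/2))*6 - 16) - 11)*24 = -100*(((25/2)*6 - 16) - 11)*24 = -100*((75 - 16) - 11)*24 = -100*(59 - 11)*24 = -100*48*24 = -4800*24 = -115200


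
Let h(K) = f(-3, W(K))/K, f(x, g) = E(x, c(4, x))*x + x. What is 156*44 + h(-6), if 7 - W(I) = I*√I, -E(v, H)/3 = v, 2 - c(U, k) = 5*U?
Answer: 6869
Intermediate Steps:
c(U, k) = 2 - 5*U
E(v, H) = -3*v
W(I) = 7 - I^(3/2) (W(I) = 7 - I*√I = 7 - I^(3/2))
f(x, g) = x - 3*x² (f(x, g) = (-3*x)*x + x = -3*x² + x = x - 3*x²)
h(K) = -30/K (h(K) = (-3*(1 - 3*(-3)))/K = (-3*(1 + 9))/K = (-3*10)/K = -30/K)
156*44 + h(-6) = 156*44 - 30/(-6) = 6864 - 30*(-⅙) = 6864 + 5 = 6869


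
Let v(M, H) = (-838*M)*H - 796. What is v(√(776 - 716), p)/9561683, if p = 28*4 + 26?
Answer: -796/9561683 - 231288*√15/9561683 ≈ -0.093767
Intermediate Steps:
p = 138 (p = 112 + 26 = 138)
v(M, H) = -796 - 838*H*M (v(M, H) = -838*H*M - 796 = -796 - 838*H*M)
v(√(776 - 716), p)/9561683 = (-796 - 838*138*√(776 - 716))/9561683 = (-796 - 838*138*√60)*(1/9561683) = (-796 - 838*138*2*√15)*(1/9561683) = (-796 - 231288*√15)*(1/9561683) = -796/9561683 - 231288*√15/9561683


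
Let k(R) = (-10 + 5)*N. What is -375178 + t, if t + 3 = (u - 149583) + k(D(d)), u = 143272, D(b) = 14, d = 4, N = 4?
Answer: -381512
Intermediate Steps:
k(R) = -20 (k(R) = (-10 + 5)*4 = -5*4 = -20)
t = -6334 (t = -3 + ((143272 - 149583) - 20) = -3 + (-6311 - 20) = -3 - 6331 = -6334)
-375178 + t = -375178 - 6334 = -381512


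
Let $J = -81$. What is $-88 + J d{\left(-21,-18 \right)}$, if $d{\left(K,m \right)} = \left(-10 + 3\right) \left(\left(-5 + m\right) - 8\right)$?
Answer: $-17665$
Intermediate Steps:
$d{\left(K,m \right)} = 91 - 7 m$ ($d{\left(K,m \right)} = - 7 \left(-13 + m\right) = 91 - 7 m$)
$-88 + J d{\left(-21,-18 \right)} = -88 - 81 \left(91 - -126\right) = -88 - 81 \left(91 + 126\right) = -88 - 17577 = -17665$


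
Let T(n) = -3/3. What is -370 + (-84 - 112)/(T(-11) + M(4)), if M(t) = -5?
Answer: -1012/3 ≈ -337.33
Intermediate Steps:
T(n) = -1 (T(n) = -3*⅓ = -1)
-370 + (-84 - 112)/(T(-11) + M(4)) = -370 + (-84 - 112)/(-1 - 5) = -370 - 196/(-6) = -370 - 196*(-⅙) = -370 + 98/3 = -1012/3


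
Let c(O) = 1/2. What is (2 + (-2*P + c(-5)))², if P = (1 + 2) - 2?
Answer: ¼ ≈ 0.25000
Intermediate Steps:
c(O) = ½
P = 1 (P = 3 - 2 = 1)
(2 + (-2*P + c(-5)))² = (2 + (-2*1 + ½))² = (2 + (-2 + ½))² = (2 - 3/2)² = (½)² = ¼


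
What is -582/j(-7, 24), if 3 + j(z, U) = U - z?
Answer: -291/14 ≈ -20.786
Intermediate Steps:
j(z, U) = -3 + U - z (j(z, U) = -3 + (U - z) = -3 + U - z)
-582/j(-7, 24) = -582/(-3 + 24 - 1*(-7)) = -582/(-3 + 24 + 7) = -582/28 = -582*1/28 = -291/14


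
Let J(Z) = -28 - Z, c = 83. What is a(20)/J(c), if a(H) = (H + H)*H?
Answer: -800/111 ≈ -7.2072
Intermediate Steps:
a(H) = 2*H**2 (a(H) = (2*H)*H = 2*H**2)
a(20)/J(c) = (2*20**2)/(-28 - 1*83) = (2*400)/(-28 - 83) = 800/(-111) = 800*(-1/111) = -800/111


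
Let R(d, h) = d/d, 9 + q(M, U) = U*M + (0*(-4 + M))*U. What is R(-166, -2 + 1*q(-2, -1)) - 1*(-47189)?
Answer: 47190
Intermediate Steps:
q(M, U) = -9 + M*U (q(M, U) = -9 + (U*M + (0*(-4 + M))*U) = -9 + (M*U + 0*U) = -9 + (M*U + 0) = -9 + M*U)
R(d, h) = 1
R(-166, -2 + 1*q(-2, -1)) - 1*(-47189) = 1 - 1*(-47189) = 1 + 47189 = 47190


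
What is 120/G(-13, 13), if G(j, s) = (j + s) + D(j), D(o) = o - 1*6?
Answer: -120/19 ≈ -6.3158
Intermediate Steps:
D(o) = -6 + o (D(o) = o - 6 = -6 + o)
G(j, s) = -6 + s + 2*j (G(j, s) = (j + s) + (-6 + j) = -6 + s + 2*j)
120/G(-13, 13) = 120/(-6 + 13 + 2*(-13)) = 120/(-6 + 13 - 26) = 120/(-19) = 120*(-1/19) = -120/19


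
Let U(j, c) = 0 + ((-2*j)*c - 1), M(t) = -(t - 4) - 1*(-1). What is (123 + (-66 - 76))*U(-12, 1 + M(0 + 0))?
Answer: -2717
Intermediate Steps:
M(t) = 5 - t (M(t) = -(-4 + t) + 1 = (4 - t) + 1 = 5 - t)
U(j, c) = -1 - 2*c*j (U(j, c) = 0 + (-2*c*j - 1) = 0 + (-1 - 2*c*j) = -1 - 2*c*j)
(123 + (-66 - 76))*U(-12, 1 + M(0 + 0)) = (123 + (-66 - 76))*(-1 - 2*(1 + (5 - (0 + 0)))*(-12)) = (123 - 142)*(-1 - 2*(1 + (5 - 1*0))*(-12)) = -19*(-1 - 2*(1 + (5 + 0))*(-12)) = -19*(-1 - 2*(1 + 5)*(-12)) = -19*(-1 - 2*6*(-12)) = -19*(-1 + 144) = -19*143 = -2717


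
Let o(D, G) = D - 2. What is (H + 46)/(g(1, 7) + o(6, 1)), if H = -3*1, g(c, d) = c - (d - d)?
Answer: 43/5 ≈ 8.6000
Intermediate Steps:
g(c, d) = c (g(c, d) = c - 1*0 = c + 0 = c)
o(D, G) = -2 + D
H = -3
(H + 46)/(g(1, 7) + o(6, 1)) = (-3 + 46)/(1 + (-2 + 6)) = 43/(1 + 4) = 43/5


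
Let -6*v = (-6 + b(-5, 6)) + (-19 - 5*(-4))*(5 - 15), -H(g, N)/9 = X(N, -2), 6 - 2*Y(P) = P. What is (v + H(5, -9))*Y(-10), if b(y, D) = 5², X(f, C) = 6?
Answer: -444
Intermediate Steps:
Y(P) = 3 - P/2
H(g, N) = -54 (H(g, N) = -9*6 = -54)
b(y, D) = 25
v = -3/2 (v = -((-6 + 25) + (-19 - 5*(-4))*(5 - 15))/6 = -(19 + (-19 + 20)*(-10))/6 = -(19 + 1*(-10))/6 = -(19 - 10)/6 = -⅙*9 = -3/2 ≈ -1.5000)
(v + H(5, -9))*Y(-10) = (-3/2 - 54)*(3 - ½*(-10)) = -111*(3 + 5)/2 = -111/2*8 = -444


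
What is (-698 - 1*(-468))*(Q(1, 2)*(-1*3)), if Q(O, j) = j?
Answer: 1380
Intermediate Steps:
(-698 - 1*(-468))*(Q(1, 2)*(-1*3)) = (-698 - 1*(-468))*(2*(-1*3)) = (-698 + 468)*(2*(-3)) = -230*(-6) = 1380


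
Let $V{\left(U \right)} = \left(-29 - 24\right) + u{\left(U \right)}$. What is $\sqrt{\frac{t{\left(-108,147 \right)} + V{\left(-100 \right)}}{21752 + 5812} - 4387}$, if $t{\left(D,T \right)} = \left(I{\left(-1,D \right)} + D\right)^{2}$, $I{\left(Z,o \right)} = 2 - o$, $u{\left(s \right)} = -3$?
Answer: $\frac{i \sqrt{208320649530}}{6891} \approx 66.234 i$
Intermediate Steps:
$t{\left(D,T \right)} = 4$ ($t{\left(D,T \right)} = \left(\left(2 - D\right) + D\right)^{2} = 2^{2} = 4$)
$V{\left(U \right)} = -56$ ($V{\left(U \right)} = \left(-29 - 24\right) - 3 = -53 - 3 = -56$)
$\sqrt{\frac{t{\left(-108,147 \right)} + V{\left(-100 \right)}}{21752 + 5812} - 4387} = \sqrt{\frac{4 - 56}{21752 + 5812} - 4387} = \sqrt{- \frac{52}{27564} - 4387} = \sqrt{\left(-52\right) \frac{1}{27564} - 4387} = \sqrt{- \frac{13}{6891} - 4387} = \sqrt{- \frac{30230830}{6891}} = \frac{i \sqrt{208320649530}}{6891}$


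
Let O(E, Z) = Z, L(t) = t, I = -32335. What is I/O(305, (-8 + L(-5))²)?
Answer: -32335/169 ≈ -191.33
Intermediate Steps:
I/O(305, (-8 + L(-5))²) = -32335/(-8 - 5)² = -32335/((-13)²) = -32335/169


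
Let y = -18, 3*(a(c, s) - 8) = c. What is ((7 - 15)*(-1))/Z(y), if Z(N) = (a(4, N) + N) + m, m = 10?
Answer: 6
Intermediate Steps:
a(c, s) = 8 + c/3
Z(N) = 58/3 + N (Z(N) = ((8 + (⅓)*4) + N) + 10 = ((8 + 4/3) + N) + 10 = (28/3 + N) + 10 = 58/3 + N)
((7 - 15)*(-1))/Z(y) = ((7 - 15)*(-1))/(58/3 - 18) = (-8*(-1))/(4/3) = 8*(¾) = 6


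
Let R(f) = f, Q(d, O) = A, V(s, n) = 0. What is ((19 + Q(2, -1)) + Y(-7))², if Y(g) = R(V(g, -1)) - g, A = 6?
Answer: 1024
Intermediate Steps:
Q(d, O) = 6
Y(g) = -g (Y(g) = 0 - g = -g)
((19 + Q(2, -1)) + Y(-7))² = ((19 + 6) - 1*(-7))² = (25 + 7)² = 32² = 1024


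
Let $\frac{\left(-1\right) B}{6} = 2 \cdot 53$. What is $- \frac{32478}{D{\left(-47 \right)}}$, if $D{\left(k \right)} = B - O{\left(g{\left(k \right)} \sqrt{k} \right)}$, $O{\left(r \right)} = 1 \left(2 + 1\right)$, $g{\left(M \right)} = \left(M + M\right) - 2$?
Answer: $\frac{10826}{213} \approx 50.826$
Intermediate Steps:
$g{\left(M \right)} = -2 + 2 M$ ($g{\left(M \right)} = 2 M - 2 = -2 + 2 M$)
$O{\left(r \right)} = 3$ ($O{\left(r \right)} = 1 \cdot 3 = 3$)
$B = -636$ ($B = - 6 \cdot 2 \cdot 53 = \left(-6\right) 106 = -636$)
$D{\left(k \right)} = -639$ ($D{\left(k \right)} = -636 - 3 = -639$)
$- \frac{32478}{D{\left(-47 \right)}} = - \frac{32478}{-639} = \left(-32478\right) \left(- \frac{1}{639}\right) = \frac{10826}{213}$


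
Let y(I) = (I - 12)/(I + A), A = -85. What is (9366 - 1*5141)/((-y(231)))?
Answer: -8450/3 ≈ -2816.7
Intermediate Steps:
y(I) = (-12 + I)/(-85 + I) (y(I) = (I - 12)/(I - 85) = (-12 + I)/(-85 + I))
(9366 - 1*5141)/((-y(231))) = (9366 - 1*5141)/((-(-12 + 231)/(-85 + 231))) = (9366 - 5141)/((-219/146)) = 4225/((-219/146)) = 4225/((-1*3/2)) = 4225/(-3/2) = 4225*(-2/3) = -8450/3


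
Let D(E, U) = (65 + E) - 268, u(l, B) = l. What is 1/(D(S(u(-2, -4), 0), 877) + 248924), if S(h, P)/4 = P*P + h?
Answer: 1/248713 ≈ 4.0207e-6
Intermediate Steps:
S(h, P) = 4*h + 4*P**2 (S(h, P) = 4*(P*P + h) = 4*(P**2 + h) = 4*(h + P**2) = 4*h + 4*P**2)
D(E, U) = -203 + E
1/(D(S(u(-2, -4), 0), 877) + 248924) = 1/((-203 + (4*(-2) + 4*0**2)) + 248924) = 1/((-203 + (-8 + 4*0)) + 248924) = 1/((-203 + (-8 + 0)) + 248924) = 1/((-203 - 8) + 248924) = 1/(-211 + 248924) = 1/248713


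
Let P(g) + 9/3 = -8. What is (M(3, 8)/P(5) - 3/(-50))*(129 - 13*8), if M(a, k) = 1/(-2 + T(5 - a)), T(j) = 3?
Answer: -17/22 ≈ -0.77273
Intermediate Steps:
P(g) = -11 (P(g) = -3 - 8 = -11)
M(a, k) = 1 (M(a, k) = 1/(-2 + 3) = 1/1 = 1)
(M(3, 8)/P(5) - 3/(-50))*(129 - 13*8) = (1/(-11) - 3/(-50))*(129 - 13*8) = (1*(-1/11) - 3*(-1/50))*(129 - 104) = (-1/11 + 3/50)*25 = -17/550*25 = -17/22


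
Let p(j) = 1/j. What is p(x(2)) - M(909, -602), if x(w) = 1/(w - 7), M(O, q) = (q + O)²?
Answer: -94254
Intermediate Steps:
M(O, q) = (O + q)²
x(w) = 1/(-7 + w)
p(x(2)) - M(909, -602) = 1/(1/(-7 + 2)) - (909 - 602)² = 1/(1/(-5)) - 1*307² = 1/(-⅕) - 1*94249 = -5 - 94249 = -94254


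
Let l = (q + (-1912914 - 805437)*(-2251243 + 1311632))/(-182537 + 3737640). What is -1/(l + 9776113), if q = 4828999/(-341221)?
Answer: -1213075800763/12730710225360769101 ≈ -9.5287e-8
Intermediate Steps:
q = -4828999/341221 (q = 4828999*(-1/341221) = -4828999/341221 ≈ -14.152)
l = 871544119536194882/1213075800763 (l = (-4828999/341221 + (-1912914 - 805437)*(-2251243 + 1311632))/(-182537 + 3737640) = (-4828999/341221 - 2718351*(-939611))/3555103 = (-4828999/341221 + 2554192501461)*(1/3555103) = (871544119536194882/341221)*(1/3555103) = 871544119536194882/1213075800763 ≈ 7.1846e+5)
-1/(l + 9776113) = -1/(871544119536194882/1213075800763 + 9776113) = -1/12730710225360769101/1213075800763 = -1*1213075800763/12730710225360769101 = -1213075800763/12730710225360769101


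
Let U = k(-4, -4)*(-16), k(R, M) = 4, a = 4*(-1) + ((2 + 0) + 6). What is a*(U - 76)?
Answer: -560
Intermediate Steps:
a = 4 (a = -4 + (2 + 6) = -4 + 8 = 4)
U = -64 (U = 4*(-16) = -64)
a*(U - 76) = 4*(-64 - 76) = 4*(-140) = -560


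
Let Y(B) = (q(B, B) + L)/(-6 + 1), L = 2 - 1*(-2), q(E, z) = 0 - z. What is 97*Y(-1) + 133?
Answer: 36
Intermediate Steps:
q(E, z) = -z
L = 4 (L = 2 + 2 = 4)
Y(B) = -⅘ + B/5 (Y(B) = (-B + 4)/(-6 + 1) = (4 - B)/(-5) = (4 - B)*(-⅕) = -⅘ + B/5)
97*Y(-1) + 133 = 97*(-⅘ + (⅕)*(-1)) + 133 = 97*(-⅘ - ⅕) + 133 = 97*(-1) + 133 = -97 + 133 = 36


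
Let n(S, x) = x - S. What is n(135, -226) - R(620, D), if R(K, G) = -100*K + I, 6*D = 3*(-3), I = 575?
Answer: 61064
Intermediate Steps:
D = -3/2 (D = (3*(-3))/6 = (⅙)*(-9) = -3/2 ≈ -1.5000)
R(K, G) = 575 - 100*K (R(K, G) = -100*K + 575 = 575 - 100*K)
n(135, -226) - R(620, D) = (-226 - 1*135) - (575 - 100*620) = (-226 - 135) - (575 - 62000) = -361 - 1*(-61425) = -361 + 61425 = 61064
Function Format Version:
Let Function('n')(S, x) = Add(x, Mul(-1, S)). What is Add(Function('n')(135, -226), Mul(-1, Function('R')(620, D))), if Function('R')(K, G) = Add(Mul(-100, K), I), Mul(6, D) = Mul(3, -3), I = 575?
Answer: 61064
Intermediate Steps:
D = Rational(-3, 2) (D = Mul(Rational(1, 6), Mul(3, -3)) = Mul(Rational(1, 6), -9) = Rational(-3, 2) ≈ -1.5000)
Function('R')(K, G) = Add(575, Mul(-100, K)) (Function('R')(K, G) = Add(Mul(-100, K), 575) = Add(575, Mul(-100, K)))
Add(Function('n')(135, -226), Mul(-1, Function('R')(620, D))) = Add(Add(-226, Mul(-1, 135)), Mul(-1, Add(575, Mul(-100, 620)))) = Add(Add(-226, -135), Mul(-1, Add(575, -62000))) = Add(-361, Mul(-1, -61425)) = Add(-361, 61425) = 61064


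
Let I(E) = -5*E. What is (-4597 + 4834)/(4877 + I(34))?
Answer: 79/1569 ≈ 0.050351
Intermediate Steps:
(-4597 + 4834)/(4877 + I(34)) = (-4597 + 4834)/(4877 - 5*34) = 237/(4877 - 170) = 237/4707 = 237*(1/4707) = 79/1569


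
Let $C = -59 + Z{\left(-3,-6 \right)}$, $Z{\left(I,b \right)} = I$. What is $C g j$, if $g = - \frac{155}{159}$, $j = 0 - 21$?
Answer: $- \frac{67270}{53} \approx -1269.2$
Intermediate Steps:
$j = -21$
$g = - \frac{155}{159}$ ($g = \left(-155\right) \frac{1}{159} = - \frac{155}{159} \approx -0.97484$)
$C = -62$ ($C = -59 - 3 = -62$)
$C g j = \left(-62\right) \left(- \frac{155}{159}\right) \left(-21\right) = \frac{9610}{159} \left(-21\right) = - \frac{67270}{53}$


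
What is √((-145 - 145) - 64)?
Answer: I*√354 ≈ 18.815*I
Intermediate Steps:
√((-145 - 145) - 64) = √(-290 - 64) = √(-354) = I*√354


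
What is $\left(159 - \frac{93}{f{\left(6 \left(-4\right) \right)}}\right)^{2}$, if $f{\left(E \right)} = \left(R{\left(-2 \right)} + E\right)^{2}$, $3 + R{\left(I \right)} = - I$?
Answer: $\frac{9856915524}{390625} \approx 25234.0$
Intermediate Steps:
$R{\left(I \right)} = -3 - I$
$f{\left(E \right)} = \left(-1 + E\right)^{2}$ ($f{\left(E \right)} = \left(\left(-3 - -2\right) + E\right)^{2} = \left(\left(-3 + 2\right) + E\right)^{2} = \left(-1 + E\right)^{2}$)
$\left(159 - \frac{93}{f{\left(6 \left(-4\right) \right)}}\right)^{2} = \left(159 - \frac{93}{\left(-1 + 6 \left(-4\right)\right)^{2}}\right)^{2} = \left(159 - \frac{93}{\left(-1 - 24\right)^{2}}\right)^{2} = \left(159 - \frac{93}{\left(-25\right)^{2}}\right)^{2} = \left(159 - \frac{93}{625}\right)^{2} = \left(\frac{99282}{625}\right)^{2} = \frac{9856915524}{390625}$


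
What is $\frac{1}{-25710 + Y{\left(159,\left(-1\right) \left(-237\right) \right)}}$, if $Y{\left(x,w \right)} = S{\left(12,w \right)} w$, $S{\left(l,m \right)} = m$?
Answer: $\frac{1}{30459} \approx 3.2831 \cdot 10^{-5}$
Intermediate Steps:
$Y{\left(x,w \right)} = w^{2}$ ($Y{\left(x,w \right)} = w w = w^{2}$)
$\frac{1}{-25710 + Y{\left(159,\left(-1\right) \left(-237\right) \right)}} = \frac{1}{-25710 + \left(\left(-1\right) \left(-237\right)\right)^{2}} = \frac{1}{-25710 + 237^{2}} = \frac{1}{-25710 + 56169} = \frac{1}{30459}$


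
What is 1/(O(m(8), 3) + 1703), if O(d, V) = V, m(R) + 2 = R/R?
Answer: 1/1706 ≈ 0.00058617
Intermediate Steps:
m(R) = -1 (m(R) = -2 + R/R = -2 + 1 = -1)
1/(O(m(8), 3) + 1703) = 1/(3 + 1703) = 1/1706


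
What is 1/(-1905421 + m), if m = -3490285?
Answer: -1/5395706 ≈ -1.8533e-7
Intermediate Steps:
1/(-1905421 + m) = 1/(-1905421 - 3490285) = 1/(-5395706) = -1/5395706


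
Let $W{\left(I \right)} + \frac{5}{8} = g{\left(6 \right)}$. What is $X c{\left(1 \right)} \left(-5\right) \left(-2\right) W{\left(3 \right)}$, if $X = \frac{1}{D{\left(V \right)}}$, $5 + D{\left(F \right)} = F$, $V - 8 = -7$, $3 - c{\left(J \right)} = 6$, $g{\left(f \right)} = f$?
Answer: $\frac{645}{16} \approx 40.313$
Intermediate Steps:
$c{\left(J \right)} = -3$ ($c{\left(J \right)} = 3 - 6 = -3$)
$V = 1$ ($V = 8 - 7 = 1$)
$D{\left(F \right)} = -5 + F$
$W{\left(I \right)} = \frac{43}{8}$ ($W{\left(I \right)} = - \frac{5}{8} + 6 = \frac{43}{8}$)
$X = - \frac{1}{4}$ ($X = \frac{1}{-5 + 1} = \frac{1}{-4} = - \frac{1}{4} \approx -0.25$)
$X c{\left(1 \right)} \left(-5\right) \left(-2\right) W{\left(3 \right)} = - \frac{\left(-3\right) \left(-5\right) \left(-2\right)}{4} \cdot \frac{43}{8} = - \frac{15 \left(-2\right)}{4} \cdot \frac{43}{8} = \left(- \frac{1}{4}\right) \left(-30\right) \frac{43}{8} = \frac{15}{2} \cdot \frac{43}{8} = \frac{645}{16}$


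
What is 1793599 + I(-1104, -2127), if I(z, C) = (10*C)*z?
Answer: 25275679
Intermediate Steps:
I(z, C) = 10*C*z
1793599 + I(-1104, -2127) = 1793599 + 10*(-2127)*(-1104) = 1793599 + 23482080 = 25275679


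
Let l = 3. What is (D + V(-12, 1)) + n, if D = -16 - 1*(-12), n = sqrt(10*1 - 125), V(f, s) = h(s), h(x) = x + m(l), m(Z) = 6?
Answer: 3 + I*sqrt(115) ≈ 3.0 + 10.724*I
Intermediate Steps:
h(x) = 6 + x (h(x) = x + 6 = 6 + x)
V(f, s) = 6 + s
n = I*sqrt(115) (n = sqrt(10 - 125) = sqrt(-115) = I*sqrt(115) ≈ 10.724*I)
D = -4 (D = -16 + 12 = -4)
(D + V(-12, 1)) + n = (-4 + (6 + 1)) + I*sqrt(115) = (-4 + 7) + I*sqrt(115) = 3 + I*sqrt(115)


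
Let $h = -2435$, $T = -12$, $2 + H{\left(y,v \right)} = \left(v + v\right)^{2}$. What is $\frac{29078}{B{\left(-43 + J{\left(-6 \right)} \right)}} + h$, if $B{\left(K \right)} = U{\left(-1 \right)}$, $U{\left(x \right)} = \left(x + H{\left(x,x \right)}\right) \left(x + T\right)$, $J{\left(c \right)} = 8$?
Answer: $- \frac{60733}{13} \approx -4671.8$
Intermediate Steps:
$H{\left(y,v \right)} = -2 + 4 v^{2}$ ($H{\left(y,v \right)} = -2 + \left(v + v\right)^{2} = -2 + \left(2 v\right)^{2} = -2 + 4 v^{2}$)
$U{\left(x \right)} = \left(-12 + x\right) \left(-2 + x + 4 x^{2}\right)$ ($U{\left(x \right)} = \left(x + \left(-2 + 4 x^{2}\right)\right) \left(x - 12\right) = \left(-2 + x + 4 x^{2}\right) \left(-12 + x\right) = \left(-12 + x\right) \left(-2 + x + 4 x^{2}\right)$)
$B{\left(K \right)} = -13$ ($B{\left(K \right)} = 24 - 47 \left(-1\right)^{2} - -14 + 4 \left(-1\right)^{3} = 24 - 47 + 14 + 4 \left(-1\right) = 24 - 47 + 14 - 4 = -13$)
$\frac{29078}{B{\left(-43 + J{\left(-6 \right)} \right)}} + h = \frac{29078}{-13} - 2435 = 29078 \left(- \frac{1}{13}\right) - 2435 = - \frac{29078}{13} - 2435 = - \frac{60733}{13}$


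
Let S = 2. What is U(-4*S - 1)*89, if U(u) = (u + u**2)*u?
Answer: -57672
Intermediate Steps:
U(u) = u*(u + u**2)
U(-4*S - 1)*89 = ((-4*2 - 1)**2*(1 + (-4*2 - 1)))*89 = ((-8 - 1)**2*(1 + (-8 - 1)))*89 = ((-9)**2*(1 - 9))*89 = (81*(-8))*89 = -648*89 = -57672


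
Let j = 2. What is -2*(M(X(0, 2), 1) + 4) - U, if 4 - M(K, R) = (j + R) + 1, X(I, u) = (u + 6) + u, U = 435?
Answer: -443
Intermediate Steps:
X(I, u) = 6 + 2*u (X(I, u) = (6 + u) + u = 6 + 2*u)
M(K, R) = 1 - R (M(K, R) = 4 - ((2 + R) + 1) = 4 - (3 + R) = 4 + (-3 - R) = 1 - R)
-2*(M(X(0, 2), 1) + 4) - U = -2*((1 - 1*1) + 4) - 1*435 = -2*((1 - 1) + 4) - 435 = -2*(0 + 4) - 435 = -2*4 - 435 = -8 - 435 = -443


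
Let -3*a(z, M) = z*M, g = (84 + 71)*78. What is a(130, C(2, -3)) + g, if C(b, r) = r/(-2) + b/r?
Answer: 108485/9 ≈ 12054.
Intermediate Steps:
C(b, r) = -r/2 + b/r (C(b, r) = r*(-½) + b/r = -r/2 + b/r)
g = 12090 (g = 155*78 = 12090)
a(z, M) = -M*z/3 (a(z, M) = -z*M/3 = -M*z/3)
a(130, C(2, -3)) + g = -⅓*(-½*(-3) + 2/(-3))*130 + 12090 = -⅓*(3/2 + 2*(-⅓))*130 + 12090 = -⅓*(3/2 - ⅔)*130 + 12090 = -⅓*⅚*130 + 12090 = -325/9 + 12090 = 108485/9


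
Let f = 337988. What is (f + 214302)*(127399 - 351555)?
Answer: -123799117240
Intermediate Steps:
(f + 214302)*(127399 - 351555) = (337988 + 214302)*(127399 - 351555) = 552290*(-224156) = -123799117240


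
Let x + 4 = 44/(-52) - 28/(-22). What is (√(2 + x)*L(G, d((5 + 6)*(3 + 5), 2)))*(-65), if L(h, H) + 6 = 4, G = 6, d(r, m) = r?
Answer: 150*I*√143/11 ≈ 163.07*I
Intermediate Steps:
x = -511/143 (x = -4 + (44/(-52) - 28/(-22)) = -4 + (44*(-1/52) - 28*(-1/22)) = -4 + (-11/13 + 14/11) = -4 + 61/143 = -511/143 ≈ -3.5734)
L(h, H) = -2 (L(h, H) = -6 + 4 = -2)
(√(2 + x)*L(G, d((5 + 6)*(3 + 5), 2)))*(-65) = (√(2 - 511/143)*(-2))*(-65) = (√(-225/143)*(-2))*(-65) = ((15*I*√143/143)*(-2))*(-65) = -30*I*√143/143*(-65) = 150*I*√143/11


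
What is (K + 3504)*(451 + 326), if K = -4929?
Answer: -1107225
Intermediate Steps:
(K + 3504)*(451 + 326) = (-4929 + 3504)*(451 + 326) = -1425*777 = -1107225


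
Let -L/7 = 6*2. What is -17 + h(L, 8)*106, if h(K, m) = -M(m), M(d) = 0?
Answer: -17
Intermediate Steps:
L = -84 (L = -42*2 = -7*12 = -84)
h(K, m) = 0 (h(K, m) = -1*0 = 0)
-17 + h(L, 8)*106 = -17 + 0*106 = -17 + 0 = -17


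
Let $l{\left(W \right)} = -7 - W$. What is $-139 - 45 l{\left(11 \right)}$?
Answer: $671$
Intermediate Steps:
$-139 - 45 l{\left(11 \right)} = -139 - 45 \left(-7 - 11\right) = -139 - -810 = -139 + 810 = 671$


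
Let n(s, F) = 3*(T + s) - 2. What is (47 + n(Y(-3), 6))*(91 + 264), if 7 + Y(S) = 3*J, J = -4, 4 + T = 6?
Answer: -2130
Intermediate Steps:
T = 2 (T = -4 + 6 = 2)
Y(S) = -19 (Y(S) = -7 + 3*(-4) = -7 - 12 = -19)
n(s, F) = 4 + 3*s (n(s, F) = 3*(2 + s) - 2 = (6 + 3*s) - 2 = 4 + 3*s)
(47 + n(Y(-3), 6))*(91 + 264) = (47 + (4 + 3*(-19)))*(91 + 264) = (47 + (4 - 57))*355 = (47 - 53)*355 = -6*355 = -2130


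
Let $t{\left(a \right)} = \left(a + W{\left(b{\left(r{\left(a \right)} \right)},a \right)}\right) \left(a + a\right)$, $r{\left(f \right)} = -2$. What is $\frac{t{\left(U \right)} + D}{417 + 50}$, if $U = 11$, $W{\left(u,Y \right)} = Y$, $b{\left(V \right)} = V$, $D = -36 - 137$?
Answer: $\frac{311}{467} \approx 0.66595$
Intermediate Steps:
$D = -173$ ($D = -36 - 137 = -173$)
$t{\left(a \right)} = 4 a^{2}$ ($t{\left(a \right)} = \left(a + a\right) \left(a + a\right) = 2 a 2 a = 4 a^{2}$)
$\frac{t{\left(U \right)} + D}{417 + 50} = \frac{4 \cdot 11^{2} - 173}{417 + 50} = \frac{4 \cdot 121 - 173}{467} = \left(484 - 173\right) \frac{1}{467} = 311 \cdot \frac{1}{467} = \frac{311}{467}$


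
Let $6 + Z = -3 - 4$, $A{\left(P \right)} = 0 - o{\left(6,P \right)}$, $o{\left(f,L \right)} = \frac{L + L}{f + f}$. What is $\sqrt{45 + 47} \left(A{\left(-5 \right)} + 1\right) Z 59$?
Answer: $- \frac{8437 \sqrt{23}}{3} \approx -13487.0$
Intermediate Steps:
$o{\left(f,L \right)} = \frac{L}{f}$ ($o{\left(f,L \right)} = \frac{2 L}{2 f} = 2 L \frac{1}{2 f} = \frac{L}{f}$)
$A{\left(P \right)} = - \frac{P}{6}$ ($A{\left(P \right)} = 0 - \frac{P}{6} = - \frac{P}{6}$)
$Z = -13$ ($Z = -6 - 7 = -13$)
$\sqrt{45 + 47} \left(A{\left(-5 \right)} + 1\right) Z 59 = \sqrt{45 + 47} \left(\left(- \frac{1}{6}\right) \left(-5\right) + 1\right) \left(-13\right) 59 = \sqrt{92} \left(\frac{5}{6} + 1\right) \left(-13\right) 59 = 2 \sqrt{23} \cdot \frac{11}{6} \left(-13\right) 59 = 2 \sqrt{23} \left(- \frac{143}{6}\right) 59 = - \frac{143 \sqrt{23}}{3} \cdot 59 = - \frac{8437 \sqrt{23}}{3}$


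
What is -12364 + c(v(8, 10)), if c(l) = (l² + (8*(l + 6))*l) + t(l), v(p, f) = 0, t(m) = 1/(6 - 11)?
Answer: -61821/5 ≈ -12364.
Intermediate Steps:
t(m) = -⅕ (t(m) = 1/(-5) = -⅕)
c(l) = -⅕ + l² + l*(48 + 8*l) (c(l) = (l² + (8*(l + 6))*l) - ⅕ = (l² + (8*(6 + l))*l) - ⅕ = (l² + (48 + 8*l)*l) - ⅕ = (l² + l*(48 + 8*l)) - ⅕ = -⅕ + l² + l*(48 + 8*l))
-12364 + c(v(8, 10)) = -12364 + (-⅕ + 9*0² + 48*0) = -12364 + (-⅕ + 9*0 + 0) = -12364 + (-⅕ + 0 + 0) = -12364 - ⅕ = -61821/5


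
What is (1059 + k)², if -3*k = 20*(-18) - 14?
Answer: 12609601/9 ≈ 1.4011e+6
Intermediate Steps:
k = 374/3 (k = -(20*(-18) - 14)/3 = -(-360 - 14)/3 = -⅓*(-374) = 374/3 ≈ 124.67)
(1059 + k)² = (1059 + 374/3)² = (3551/3)² = 12609601/9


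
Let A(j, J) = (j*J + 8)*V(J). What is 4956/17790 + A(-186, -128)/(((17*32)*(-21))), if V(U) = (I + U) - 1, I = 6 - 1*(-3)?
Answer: 88366344/352835 ≈ 250.45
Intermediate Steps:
I = 9 (I = 6 + 3 = 9)
V(U) = 8 + U (V(U) = (9 + U) - 1 = 8 + U)
A(j, J) = (8 + J)*(8 + J*j) (A(j, J) = (j*J + 8)*(8 + J) = (J*j + 8)*(8 + J) = (8 + J*j)*(8 + J) = (8 + J)*(8 + J*j))
4956/17790 + A(-186, -128)/(((17*32)*(-21))) = 4956/17790 + ((8 - 128)*(8 - 128*(-186)))/(((17*32)*(-21))) = 4956*(1/17790) + (-120*(8 + 23808))/((544*(-21))) = 826/2965 - 120*23816/(-11424) = 826/2965 - 2857920*(-1/11424) = 826/2965 + 29770/119 = 88366344/352835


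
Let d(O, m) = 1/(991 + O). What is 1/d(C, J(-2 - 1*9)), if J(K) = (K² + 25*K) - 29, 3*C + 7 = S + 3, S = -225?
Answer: 2744/3 ≈ 914.67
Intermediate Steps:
C = -229/3 (C = -7/3 + (-225 + 3)/3 = -7/3 + (⅓)*(-222) = -7/3 - 74 = -229/3 ≈ -76.333)
J(K) = -29 + K² + 25*K
1/d(C, J(-2 - 1*9)) = 1/(1/(991 - 229/3)) = 1/(1/(2744/3)) = 1/(3/2744) = 2744/3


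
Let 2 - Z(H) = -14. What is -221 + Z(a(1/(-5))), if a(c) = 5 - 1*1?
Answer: -205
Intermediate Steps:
a(c) = 4 (a(c) = 5 - 1 = 4)
Z(H) = 16 (Z(H) = 2 - 1*(-14) = 2 + 14 = 16)
-221 + Z(a(1/(-5))) = -221 + 16 = -205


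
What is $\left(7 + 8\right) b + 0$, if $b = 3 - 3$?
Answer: $0$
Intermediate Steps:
$b = 0$ ($b = 3 - 3 = 0$)
$\left(7 + 8\right) b + 0 = \left(7 + 8\right) 0 + 0 = 15 \cdot 0 + 0 = 0 + 0 = 0$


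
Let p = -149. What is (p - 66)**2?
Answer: 46225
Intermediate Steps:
(p - 66)**2 = (-149 - 66)**2 = (-215)**2 = 46225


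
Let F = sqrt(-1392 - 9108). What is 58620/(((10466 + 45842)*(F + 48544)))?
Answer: 177853080/8293219736893 - 73275*I*sqrt(105)/16586439473786 ≈ 2.1446e-5 - 4.5269e-8*I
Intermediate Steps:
F = 10*I*sqrt(105) (F = sqrt(-10500) = 10*I*sqrt(105) ≈ 102.47*I)
58620/(((10466 + 45842)*(F + 48544))) = 58620/(((10466 + 45842)*(10*I*sqrt(105) + 48544))) = 58620/((56308*(48544 + 10*I*sqrt(105)))) = 58620/(2733415552 + 563080*I*sqrt(105))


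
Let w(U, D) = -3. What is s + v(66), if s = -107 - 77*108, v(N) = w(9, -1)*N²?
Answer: -21491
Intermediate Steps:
v(N) = -3*N²
s = -8423 (s = -107 - 8316 = -8423)
s + v(66) = -8423 - 3*66² = -8423 - 3*4356 = -8423 - 13068 = -21491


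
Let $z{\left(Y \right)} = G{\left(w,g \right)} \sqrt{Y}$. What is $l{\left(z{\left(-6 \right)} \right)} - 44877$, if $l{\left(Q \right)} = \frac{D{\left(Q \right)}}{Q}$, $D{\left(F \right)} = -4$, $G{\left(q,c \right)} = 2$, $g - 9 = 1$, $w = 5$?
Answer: $-44877 + \frac{i \sqrt{6}}{3} \approx -44877.0 + 0.8165 i$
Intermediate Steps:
$g = 10$ ($g = 9 + 1 = 10$)
$z{\left(Y \right)} = 2 \sqrt{Y}$
$l{\left(Q \right)} = - \frac{4}{Q}$
$l{\left(z{\left(-6 \right)} \right)} - 44877 = - \frac{4}{2 \sqrt{-6}} - 44877 = - \frac{4}{2 i \sqrt{6}} - 44877 = - 4 \left(- \frac{i \sqrt{6}}{12}\right) - 44877 = \frac{i \sqrt{6}}{3} - 44877 = -44877 + \frac{i \sqrt{6}}{3}$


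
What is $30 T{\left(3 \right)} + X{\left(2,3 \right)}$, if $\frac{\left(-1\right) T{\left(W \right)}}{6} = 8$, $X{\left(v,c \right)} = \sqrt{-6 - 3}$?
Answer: $-1440 + 3 i \approx -1440.0 + 3.0 i$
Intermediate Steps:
$X{\left(v,c \right)} = 3 i$ ($X{\left(v,c \right)} = \sqrt{-9} = 3 i$)
$T{\left(W \right)} = -48$ ($T{\left(W \right)} = \left(-6\right) 8 = -48$)
$30 T{\left(3 \right)} + X{\left(2,3 \right)} = 30 \left(-48\right) + 3 i = -1440 + 3 i$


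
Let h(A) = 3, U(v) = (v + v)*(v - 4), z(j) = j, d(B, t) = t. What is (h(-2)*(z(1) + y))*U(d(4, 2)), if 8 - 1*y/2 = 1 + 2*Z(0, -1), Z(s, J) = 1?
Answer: -264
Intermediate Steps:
U(v) = 2*v*(-4 + v) (U(v) = (2*v)*(-4 + v) = 2*v*(-4 + v))
y = 10 (y = 16 - 2*(1 + 2*1) = 16 - 2*(1 + 2) = 16 - 2*3 = 16 - 6 = 10)
(h(-2)*(z(1) + y))*U(d(4, 2)) = (3*(1 + 10))*(2*2*(-4 + 2)) = (3*11)*(2*2*(-2)) = 33*(-8) = -264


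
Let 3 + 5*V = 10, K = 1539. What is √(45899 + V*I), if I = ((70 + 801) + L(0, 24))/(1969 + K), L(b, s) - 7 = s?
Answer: √3530252883990/8770 ≈ 214.24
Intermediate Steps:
L(b, s) = 7 + s
I = 451/1754 (I = ((70 + 801) + (7 + 24))/(1969 + 1539) = (871 + 31)/3508 = 902*(1/3508) = 451/1754 ≈ 0.25713)
V = 7/5 (V = -⅗ + (⅕)*10 = -⅗ + 2 = 7/5 ≈ 1.4000)
√(45899 + V*I) = √(45899 + (7/5)*(451/1754)) = √(45899 + 3157/8770) = √(402537387/8770) = √3530252883990/8770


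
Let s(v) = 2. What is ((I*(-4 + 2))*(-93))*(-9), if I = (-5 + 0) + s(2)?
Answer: 5022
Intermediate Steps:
I = -3 (I = (-5 + 0) + 2 = -5 + 2 = -3)
((I*(-4 + 2))*(-93))*(-9) = (-3*(-4 + 2)*(-93))*(-9) = (-3*(-2)*(-93))*(-9) = (6*(-93))*(-9) = -558*(-9) = 5022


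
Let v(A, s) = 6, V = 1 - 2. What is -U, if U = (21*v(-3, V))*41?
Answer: -5166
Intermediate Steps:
V = -1
U = 5166 (U = (21*6)*41 = 126*41 = 5166)
-U = -1*5166 = -5166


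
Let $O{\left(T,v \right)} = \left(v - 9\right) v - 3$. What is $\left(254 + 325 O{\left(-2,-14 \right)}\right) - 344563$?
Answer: $-240634$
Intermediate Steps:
$O{\left(T,v \right)} = -3 + v \left(-9 + v\right)$ ($O{\left(T,v \right)} = \left(v - 9\right) v - 3 = \left(-9 + v\right) v - 3 = v \left(-9 + v\right) - 3 = -3 + v \left(-9 + v\right)$)
$\left(254 + 325 O{\left(-2,-14 \right)}\right) - 344563 = \left(254 + 325 \left(-3 + \left(-14\right)^{2} - -126\right)\right) - 344563 = \left(254 + 325 \left(-3 + 196 + 126\right)\right) - 344563 = \left(254 + 325 \cdot 319\right) - 344563 = \left(254 + 103675\right) - 344563 = 103929 - 344563 = -240634$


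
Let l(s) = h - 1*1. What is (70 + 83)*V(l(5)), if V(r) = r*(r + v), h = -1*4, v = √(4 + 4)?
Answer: 3825 - 1530*√2 ≈ 1661.3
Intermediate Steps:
v = 2*√2 (v = √8 = 2*√2 ≈ 2.8284)
h = -4
l(s) = -5 (l(s) = -4 - 1*1 = -4 - 1 = -5)
V(r) = r*(r + 2*√2)
(70 + 83)*V(l(5)) = (70 + 83)*(-5*(-5 + 2*√2)) = 153*(25 - 10*√2) = 3825 - 1530*√2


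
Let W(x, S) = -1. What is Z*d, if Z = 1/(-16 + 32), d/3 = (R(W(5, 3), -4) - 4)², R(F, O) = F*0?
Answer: 3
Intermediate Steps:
R(F, O) = 0
d = 48 (d = 3*(0 - 4)² = 3*(-4)² = 3*16 = 48)
Z = 1/16 ≈ 0.062500
Z*d = (1/16)*48 = 3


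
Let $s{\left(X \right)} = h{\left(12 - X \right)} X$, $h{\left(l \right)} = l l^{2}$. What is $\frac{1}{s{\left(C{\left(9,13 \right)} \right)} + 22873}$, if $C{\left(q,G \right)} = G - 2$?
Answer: $\frac{1}{22884} \approx 4.3699 \cdot 10^{-5}$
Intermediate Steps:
$C{\left(q,G \right)} = -2 + G$ ($C{\left(q,G \right)} = G - 2 = -2 + G$)
$h{\left(l \right)} = l^{3}$
$s{\left(X \right)} = X \left(12 - X\right)^{3}$ ($s{\left(X \right)} = \left(12 - X\right)^{3} X = X \left(12 - X\right)^{3}$)
$\frac{1}{s{\left(C{\left(9,13 \right)} \right)} + 22873} = \frac{1}{- \left(-2 + 13\right) \left(-12 + \left(-2 + 13\right)\right)^{3} + 22873} = \frac{1}{\left(-1\right) 11 \left(-12 + 11\right)^{3} + 22873} = \frac{1}{\left(-1\right) 11 \left(-1\right)^{3} + 22873} = \frac{1}{\left(-1\right) 11 \left(-1\right) + 22873} = \frac{1}{11 + 22873} = \frac{1}{22884}$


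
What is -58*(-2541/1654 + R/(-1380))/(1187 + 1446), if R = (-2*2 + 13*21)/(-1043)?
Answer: 53025311203/1567074947970 ≈ 0.033837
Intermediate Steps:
R = -269/1043 (R = (-4 + 273)*(-1/1043) = 269*(-1/1043) = -269/1043 ≈ -0.25791)
-58*(-2541/1654 + R/(-1380))/(1187 + 1446) = -58*(-2541/1654 - 269/1043/(-1380))/(1187 + 1446) = -58*(-2541*1/1654 - 269/1043*(-1/1380))/2633 = -58*(-2541/1654 + 269/1439340)/2633 = -(-53025311203)/(595167090*2633) = -58*(-1828459007/3134149895940) = 53025311203/1567074947970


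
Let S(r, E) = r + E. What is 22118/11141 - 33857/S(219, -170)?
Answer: -376117055/545909 ≈ -688.97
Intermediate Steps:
S(r, E) = E + r
22118/11141 - 33857/S(219, -170) = 22118/11141 - 33857/(-170 + 219) = 22118*(1/11141) - 33857/49 = 22118/11141 - 33857*1/49 = 22118/11141 - 33857/49 = -376117055/545909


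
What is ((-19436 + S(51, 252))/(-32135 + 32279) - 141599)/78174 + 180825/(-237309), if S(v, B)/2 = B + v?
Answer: -1146469490129/445233450384 ≈ -2.5750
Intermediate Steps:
S(v, B) = 2*B + 2*v (S(v, B) = 2*(B + v) = 2*B + 2*v)
((-19436 + S(51, 252))/(-32135 + 32279) - 141599)/78174 + 180825/(-237309) = ((-19436 + (2*252 + 2*51))/(-32135 + 32279) - 141599)/78174 + 180825/(-237309) = ((-19436 + (504 + 102))/144 - 141599)*(1/78174) + 180825*(-1/237309) = ((-19436 + 606)*(1/144) - 141599)*(1/78174) - 60275/79103 = (-18830*1/144 - 141599)*(1/78174) - 60275/79103 = (-9415/72 - 141599)*(1/78174) - 60275/79103 = -10204543/72*1/78174 - 60275/79103 = -10204543/5628528 - 60275/79103 = -1146469490129/445233450384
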